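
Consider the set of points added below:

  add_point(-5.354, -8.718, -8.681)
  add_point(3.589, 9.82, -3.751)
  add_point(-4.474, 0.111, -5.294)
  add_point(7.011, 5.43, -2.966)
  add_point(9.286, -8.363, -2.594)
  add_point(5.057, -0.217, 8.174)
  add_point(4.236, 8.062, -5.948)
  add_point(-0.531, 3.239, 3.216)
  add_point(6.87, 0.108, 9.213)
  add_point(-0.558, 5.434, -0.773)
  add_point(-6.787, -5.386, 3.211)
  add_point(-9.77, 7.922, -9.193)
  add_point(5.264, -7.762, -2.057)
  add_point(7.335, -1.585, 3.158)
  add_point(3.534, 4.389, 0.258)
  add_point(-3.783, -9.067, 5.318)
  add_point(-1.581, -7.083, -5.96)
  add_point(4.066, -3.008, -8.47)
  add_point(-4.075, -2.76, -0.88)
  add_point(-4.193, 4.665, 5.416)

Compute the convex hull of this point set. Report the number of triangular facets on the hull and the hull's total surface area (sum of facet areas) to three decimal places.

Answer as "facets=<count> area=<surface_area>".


facets=18 area=1133.175

Points on the hull: [0, 1, 3, 4, 6, 8, 10, 11, 15, 17, 19] (11 of 20).

Area of each hull facet:
  f1: (p19, p1, p11) → 89.6592
  f2: (p10, p19, p11) → 84.4646
  f3: (p10, p19, p15) → 24.6925
  f4: (p8, p19, p1) → 80.9304
  f5: (p8, p15, p4) → 95.6391
  f6: (p8, p19, p15) → 79.5094
  f7: (p3, p17, p4) → 49.8959
  f8: (p3, p8, p4) → 84.4479
  f9: (p3, p8, p1) → 33.6530
  f10: (p0, p15, p4) → 97.7968
  f11: (p0, p17, p4) → 51.4443
  f12: (p0, p10, p15) → 32.0295
  f13: (p0, p17, p11) → 91.0597
  f14: (p0, p10, p11) → 103.3858
  f15: (p6, p3, p1) → 7.0009
  f16: (p6, p3, p17) → 25.4240
  f17: (p6, p1, p11) → 20.7386
  f18: (p6, p17, p11) → 81.4037
Σ area = 1133.175

Euler: V−E+F = 11−27+18 = 2.


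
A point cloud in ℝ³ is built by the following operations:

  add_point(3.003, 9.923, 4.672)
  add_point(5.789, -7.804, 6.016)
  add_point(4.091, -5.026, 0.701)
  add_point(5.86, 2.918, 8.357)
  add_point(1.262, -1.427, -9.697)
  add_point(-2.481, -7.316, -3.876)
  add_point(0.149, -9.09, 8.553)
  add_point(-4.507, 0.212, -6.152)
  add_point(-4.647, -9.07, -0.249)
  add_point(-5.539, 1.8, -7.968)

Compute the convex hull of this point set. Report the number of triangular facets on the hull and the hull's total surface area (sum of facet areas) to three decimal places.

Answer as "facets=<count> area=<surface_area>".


Points on the hull: [0, 1, 3, 4, 5, 6, 8, 9] (8 of 10).

Per-facet area ½‖(b−a)×(c−a)‖:
  f1: (p0, p6, p3) → 44.2366
  f2: (p0, p4, p9) → 66.5582
  f3: (p0, p4, p3) → 76.6344
  f4: (p0, p8, p9) → 115.1592
  f5: (p0, p8, p6) → 97.7483
  f6: (p1, p6, p3) → 34.4156
  f7: (p1, p4, p3) → 95.0353
  f8: (p1, p8, p6) → 31.5713
  f9: (p5, p1, p4) → 56.7383
  f10: (p5, p1, p8) → 27.9692
  f11: (p5, p4, p9) → 34.1076
  f12: (p5, p8, p9) → 20.6080
Σ area = 700.782

Euler: V−E+F = 8−18+12 = 2.

facets=12 area=700.782


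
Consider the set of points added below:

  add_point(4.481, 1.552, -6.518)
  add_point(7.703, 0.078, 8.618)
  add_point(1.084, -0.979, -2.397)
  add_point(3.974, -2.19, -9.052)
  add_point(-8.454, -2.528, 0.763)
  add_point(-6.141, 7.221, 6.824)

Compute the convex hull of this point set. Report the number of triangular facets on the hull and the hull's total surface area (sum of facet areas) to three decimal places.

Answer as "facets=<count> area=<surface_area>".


facets=6 area=490.186

5 of the 6 inputs are extreme points: [0, 1, 3, 4, 5].

Triangle areas on the boundary:
  f1: (p5, p1, p4) → 90.8356
  f2: (p3, p1, p4) → 129.5782
  f3: (p0, p5, p4) → 89.2221
  f4: (p0, p3, p4) → 34.9621
  f5: (p0, p5, p1) → 114.7283
  f6: (p0, p3, p1) → 30.8594
Σ area = 490.186

Euler characteristic 5−9+6 = 2 ✓


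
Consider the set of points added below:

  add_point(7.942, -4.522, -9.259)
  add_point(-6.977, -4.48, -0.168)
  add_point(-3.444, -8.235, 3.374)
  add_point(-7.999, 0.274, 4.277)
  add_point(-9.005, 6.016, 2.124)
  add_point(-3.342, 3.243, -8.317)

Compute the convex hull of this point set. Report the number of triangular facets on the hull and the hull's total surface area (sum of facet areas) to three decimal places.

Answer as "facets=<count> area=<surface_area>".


Hull vertices (6/6): indices [0, 1, 2, 3, 4, 5].

Area of each hull facet:
  f1: (p3, p0, p4) → 66.2743
  f2: (p3, p2, p0) → 82.8709
  f3: (p5, p0, p4) → 68.8645
  f4: (p1, p2, p0) → 53.6556
  f5: (p1, p5, p0) → 80.8173
  f6: (p1, p3, p2) → 20.4057
  f7: (p1, p3, p4) → 18.1959
  f8: (p1, p5, p4) → 58.3530
Σ area = 449.437

Euler: V−E+F = 6−12+8 = 2.

facets=8 area=449.437


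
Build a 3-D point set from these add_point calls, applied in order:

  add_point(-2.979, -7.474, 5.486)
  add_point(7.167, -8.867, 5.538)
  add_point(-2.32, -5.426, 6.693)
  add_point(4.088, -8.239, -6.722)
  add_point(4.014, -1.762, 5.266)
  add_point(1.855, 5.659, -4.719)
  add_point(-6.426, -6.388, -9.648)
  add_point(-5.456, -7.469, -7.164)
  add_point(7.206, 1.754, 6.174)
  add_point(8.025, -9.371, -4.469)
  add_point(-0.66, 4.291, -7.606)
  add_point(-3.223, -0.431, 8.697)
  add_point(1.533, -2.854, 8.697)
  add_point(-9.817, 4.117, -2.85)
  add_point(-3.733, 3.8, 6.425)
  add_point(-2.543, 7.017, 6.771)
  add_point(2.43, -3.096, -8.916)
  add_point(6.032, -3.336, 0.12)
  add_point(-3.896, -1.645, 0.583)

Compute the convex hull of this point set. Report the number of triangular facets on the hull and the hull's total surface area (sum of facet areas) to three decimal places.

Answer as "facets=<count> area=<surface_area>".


Points on the hull: [0, 1, 2, 3, 5, 6, 7, 8, 9, 10, 11, 12, 13, 14, 15, 16] (16 of 19).

Area of each hull facet:
  f1: (p5, p15, p13) → 64.7518
  f2: (p14, p15, p13) → 18.5379
  f3: (p14, p11, p13) → 23.5636
  f4: (p14, p11, p15) → 5.6550
  f5: (p12, p11, p15) → 19.2347
  f6: (p16, p5, p9) → 41.8245
  f7: (p8, p5, p15) → 62.4977
  f8: (p8, p12, p15) → 39.6829
  f9: (p8, p5, p9) → 92.1934
  f10: (p0, p11, p13) → 54.3896
  f11: (p0, p7, p13) → 81.6179
  f12: (p0, p7, p9) → 82.8397
  f13: (p6, p7, p13) → 18.6180
  f14: (p2, p12, p11) → 12.0375
  f15: (p2, p0, p11) → 2.9977
  f16: (p2, p0, p12) → 3.5524
  f17: (p1, p0, p9) → 51.3031
  f18: (p1, p0, p12) → 31.2022
  f19: (p1, p8, p9) → 53.1804
  f20: (p1, p8, p12) → 33.5643
  f21: (p3, p16, p9) → 10.5405
  f22: (p3, p6, p16) → 27.6316
  f23: (p3, p7, p9) → 10.6359
  f24: (p3, p6, p7) → 12.6049
  f25: (p10, p16, p5) → 16.2087
  f26: (p10, p6, p16) → 38.4300
  f27: (p10, p5, p13) → 20.4306
  f28: (p10, p6, p13) → 59.3932
Σ area = 989.120

Euler: V−E+F = 16−42+28 = 2.

facets=28 area=989.120


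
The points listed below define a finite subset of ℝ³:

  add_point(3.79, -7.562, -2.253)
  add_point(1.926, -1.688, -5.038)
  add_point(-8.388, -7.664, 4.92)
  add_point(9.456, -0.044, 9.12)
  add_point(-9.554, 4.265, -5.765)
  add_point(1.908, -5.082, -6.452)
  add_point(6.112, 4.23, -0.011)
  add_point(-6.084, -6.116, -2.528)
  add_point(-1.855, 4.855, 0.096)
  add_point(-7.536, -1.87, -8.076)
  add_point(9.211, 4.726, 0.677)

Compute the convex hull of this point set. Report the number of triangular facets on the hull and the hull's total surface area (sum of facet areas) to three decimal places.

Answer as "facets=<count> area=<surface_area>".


facets=16 area=766.390

Points on the hull: [0, 1, 2, 3, 4, 5, 7, 8, 9, 10] (10 of 11).

Facet areas (half cross-product norm):
  f1: (p9, p2, p4) → 48.8520
  f2: (p8, p2, p4) → 70.8181
  f3: (p8, p2, p3) → 112.9240
  f4: (p8, p10, p4) → 30.4307
  f5: (p8, p10, p3) → 53.5919
  f6: (p7, p9, p2) → 17.5514
  f7: (p5, p7, p9) → 31.1398
  f8: (p1, p5, p9) → 18.0950
  f9: (p1, p5, p10) → 14.2855
  f10: (p1, p9, p4) → 33.6461
  f11: (p1, p10, p4) → 68.5986
  f12: (p0, p7, p2) → 38.5860
  f13: (p0, p5, p7) → 23.3408
  f14: (p0, p2, p3) → 104.1673
  f15: (p0, p10, p3) → 64.6566
  f16: (p0, p5, p10) → 35.7065
Σ area = 766.390

Check V−E+F: 10 − 24 + 16 = 2.


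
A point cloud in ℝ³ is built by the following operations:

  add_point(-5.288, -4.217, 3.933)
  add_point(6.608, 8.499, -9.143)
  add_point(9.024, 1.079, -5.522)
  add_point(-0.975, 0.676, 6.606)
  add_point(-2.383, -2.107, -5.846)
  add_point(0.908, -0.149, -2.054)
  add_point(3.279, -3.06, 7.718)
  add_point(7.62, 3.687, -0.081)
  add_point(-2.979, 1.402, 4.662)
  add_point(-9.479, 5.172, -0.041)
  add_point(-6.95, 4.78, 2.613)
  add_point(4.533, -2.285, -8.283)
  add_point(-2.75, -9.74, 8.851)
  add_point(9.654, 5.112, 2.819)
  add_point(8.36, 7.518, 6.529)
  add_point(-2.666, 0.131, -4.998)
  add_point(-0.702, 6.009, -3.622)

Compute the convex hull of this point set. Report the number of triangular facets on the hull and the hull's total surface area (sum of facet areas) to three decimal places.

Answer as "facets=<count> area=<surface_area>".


Hull vertices (12/17): indices [0, 1, 2, 3, 4, 6, 9, 10, 11, 12, 13, 14].

Facet areas (half cross-product norm):
  f1: (p4, p1, p9) → 83.5898
  f2: (p14, p1, p9) → 136.1907
  f3: (p14, p1, p13) → 24.6746
  f4: (p0, p12, p9) → 13.2116
  f5: (p0, p4, p9) → 52.4983
  f6: (p0, p4, p12) → 31.1889
  f7: (p11, p4, p12) → 57.8672
  f8: (p11, p4, p1) → 39.7406
  f9: (p10, p12, p9) → 25.2696
  f10: (p10, p14, p9) → 17.2397
  f11: (p6, p14, p13) → 26.1917
  f12: (p6, p14, p12) → 15.0697
  f13: (p3, p14, p12) → 44.4003
  f14: (p3, p10, p12) → 39.6916
  f15: (p3, p10, p14) → 45.8925
  f16: (p2, p11, p12) → 62.4888
  f17: (p2, p6, p12) → 56.0578
  f18: (p2, p6, p13) → 53.1930
  f19: (p2, p1, p13) → 39.9329
  f20: (p2, p11, p1) → 26.8204
Σ area = 891.209

Euler characteristic 12−30+20 = 2 ✓

facets=20 area=891.209


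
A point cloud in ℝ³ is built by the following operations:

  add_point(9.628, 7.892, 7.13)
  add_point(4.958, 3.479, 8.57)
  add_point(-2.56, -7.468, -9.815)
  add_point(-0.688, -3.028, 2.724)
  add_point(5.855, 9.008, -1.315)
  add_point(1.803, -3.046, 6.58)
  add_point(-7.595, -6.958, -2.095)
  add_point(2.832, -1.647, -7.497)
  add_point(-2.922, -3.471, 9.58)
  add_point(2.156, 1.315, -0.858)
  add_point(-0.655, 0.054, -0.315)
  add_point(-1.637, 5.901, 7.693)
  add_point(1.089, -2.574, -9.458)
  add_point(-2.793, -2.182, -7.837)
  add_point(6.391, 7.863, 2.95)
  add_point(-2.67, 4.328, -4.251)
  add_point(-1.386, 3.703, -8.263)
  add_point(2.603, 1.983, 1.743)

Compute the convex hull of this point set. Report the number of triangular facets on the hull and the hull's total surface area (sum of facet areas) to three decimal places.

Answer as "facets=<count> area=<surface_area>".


facets=20 area=808.189

Points on the hull: [0, 1, 2, 4, 5, 6, 7, 8, 11, 12, 15, 16] (12 of 18).

Per-facet area ½‖(b−a)×(c−a)‖:
  f1: (p11, p4, p0) → 50.3097
  f2: (p16, p2, p6) → 52.0039
  f3: (p7, p4, p0) → 53.1260
  f4: (p7, p5, p0) → 95.1371
  f5: (p7, p5, p2) → 57.8532
  f6: (p8, p11, p6) → 62.3871
  f7: (p8, p2, p6) → 49.5869
  f8: (p8, p5, p2) → 47.3608
  f9: (p15, p11, p4) → 55.8179
  f10: (p15, p16, p4) → 21.5489
  f11: (p15, p11, p6) → 75.5636
  f12: (p15, p16, p6) → 26.3222
  f13: (p12, p16, p4) → 37.0448
  f14: (p12, p7, p4) → 11.2039
  f15: (p12, p16, p2) → 17.7956
  f16: (p12, p7, p2) → 6.2259
  f17: (p1, p5, p0) → 14.1045
  f18: (p1, p8, p5) → 20.2648
  f19: (p1, p11, p0) → 21.3203
  f20: (p1, p8, p11) → 33.2122
Σ area = 808.189

Check V−E+F: 12 − 30 + 20 = 2.


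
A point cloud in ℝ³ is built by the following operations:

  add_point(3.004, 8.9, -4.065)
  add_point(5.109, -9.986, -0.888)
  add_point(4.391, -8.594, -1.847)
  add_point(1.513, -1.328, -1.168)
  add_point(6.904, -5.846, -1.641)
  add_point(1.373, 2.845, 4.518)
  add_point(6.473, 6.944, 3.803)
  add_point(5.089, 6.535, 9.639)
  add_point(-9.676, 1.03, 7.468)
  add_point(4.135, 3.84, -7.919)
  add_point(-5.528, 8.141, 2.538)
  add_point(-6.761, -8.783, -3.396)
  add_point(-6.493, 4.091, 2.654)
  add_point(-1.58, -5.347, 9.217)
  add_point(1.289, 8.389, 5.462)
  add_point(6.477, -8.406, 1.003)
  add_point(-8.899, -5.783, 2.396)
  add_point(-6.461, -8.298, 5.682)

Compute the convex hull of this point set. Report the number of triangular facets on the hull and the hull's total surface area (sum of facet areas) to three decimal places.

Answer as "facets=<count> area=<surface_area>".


Points on the hull: [0, 1, 2, 4, 6, 7, 8, 9, 10, 11, 13, 14, 15, 16, 17] (15 of 18).

Per-facet area ½‖(b−a)×(c−a)‖:
  f1: (p13, p7, p8) → 70.4691
  f2: (p10, p7, p8) → 61.7529
  f3: (p9, p6, p4) → 68.8987
  f4: (p9, p6, p0) → 27.2639
  f5: (p9, p10, p0) → 31.2446
  f6: (p9, p10, p11) → 118.7196
  f7: (p15, p13, p7) → 80.8503
  f8: (p15, p6, p4) → 24.1085
  f9: (p15, p6, p7) → 46.6309
  f10: (p16, p10, p8) → 39.6529
  f11: (p16, p10, p11) → 45.8784
  f12: (p14, p10, p0) → 35.0666
  f13: (p14, p10, p7) → 11.4851
  f14: (p14, p6, p0) → 24.5260
  f15: (p14, p6, p7) → 14.8461
  f16: (p2, p9, p11) → 77.7647
  f17: (p17, p16, p11) → 16.1825
  f18: (p17, p13, p8) → 32.3950
  f19: (p17, p16, p8) → 20.4477
  f20: (p1, p15, p13) → 16.1141
  f21: (p1, p17, p13) → 42.7221
  f22: (p1, p15, p4) → 5.2178
  f23: (p1, p2, p11) → 9.2534
  f24: (p1, p17, p11) → 53.9316
  f25: (p1, p9, p4) → 18.4408
  f26: (p1, p2, p9) → 5.0608
Σ area = 998.924

Check V−E+F: 15 − 39 + 26 = 2.

facets=26 area=998.924


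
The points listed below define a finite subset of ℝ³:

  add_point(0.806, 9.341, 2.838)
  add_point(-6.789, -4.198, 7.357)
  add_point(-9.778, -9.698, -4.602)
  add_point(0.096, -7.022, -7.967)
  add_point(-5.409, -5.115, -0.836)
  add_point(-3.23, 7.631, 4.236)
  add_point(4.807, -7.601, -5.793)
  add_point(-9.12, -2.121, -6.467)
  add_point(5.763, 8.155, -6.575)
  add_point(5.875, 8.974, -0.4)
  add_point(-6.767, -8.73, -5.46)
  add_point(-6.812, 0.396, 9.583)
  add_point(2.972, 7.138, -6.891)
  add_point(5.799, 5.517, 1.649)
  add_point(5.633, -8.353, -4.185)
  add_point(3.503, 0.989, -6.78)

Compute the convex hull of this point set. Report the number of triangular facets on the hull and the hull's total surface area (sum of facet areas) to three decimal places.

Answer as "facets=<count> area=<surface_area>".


facets=22 area=924.807

13 of the 16 inputs are extreme points: [0, 1, 2, 3, 5, 6, 7, 8, 9, 11, 12, 13, 14].

Facet areas (half cross-product norm):
  f1: (p14, p3, p2) → 31.4118
  f2: (p7, p11, p2) → 64.0792
  f3: (p7, p3, p2) → 38.7941
  f4: (p7, p12, p3) → 73.0835
  f5: (p5, p7, p11) → 73.6996
  f6: (p5, p7, p12) → 89.5508
  f7: (p1, p11, p2) → 22.7104
  f8: (p1, p14, p2) → 100.2720
  f9: (p1, p14, p11) → 38.4446
  f10: (p13, p14, p9) → 24.2982
  f11: (p13, p14, p11) → 117.7759
  f12: (p8, p12, p3) → 18.4055
  f13: (p8, p14, p9) → 51.9572
  f14: (p6, p14, p3) → 3.2897
  f15: (p6, p8, p3) → 41.1332
  f16: (p6, p8, p14) → 14.1934
  f17: (p0, p5, p12) → 21.5672
  f18: (p0, p8, p12) → 15.2423
  f19: (p0, p8, p9) → 15.9712
  f20: (p0, p13, p9) → 11.7641
  f21: (p0, p5, p11) → 14.2133
  f22: (p0, p13, p11) → 42.9496
Σ area = 924.807

Euler: V−E+F = 13−33+22 = 2.


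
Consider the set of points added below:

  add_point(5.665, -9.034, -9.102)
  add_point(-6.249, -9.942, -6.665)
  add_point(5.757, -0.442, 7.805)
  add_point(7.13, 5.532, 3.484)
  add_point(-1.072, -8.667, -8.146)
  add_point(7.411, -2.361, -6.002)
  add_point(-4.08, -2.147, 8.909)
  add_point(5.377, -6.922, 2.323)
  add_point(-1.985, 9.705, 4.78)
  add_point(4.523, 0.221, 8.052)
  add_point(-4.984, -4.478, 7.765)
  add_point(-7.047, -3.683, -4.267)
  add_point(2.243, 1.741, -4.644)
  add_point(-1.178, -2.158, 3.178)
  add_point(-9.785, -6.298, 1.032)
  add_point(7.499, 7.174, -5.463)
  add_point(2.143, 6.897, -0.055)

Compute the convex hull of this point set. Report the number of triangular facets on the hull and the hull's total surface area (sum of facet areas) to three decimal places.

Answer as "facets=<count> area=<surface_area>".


Hull vertices (14/17): indices [0, 1, 2, 3, 4, 5, 6, 7, 8, 9, 10, 11, 14, 15].

Facet areas (half cross-product norm):
  f1: (p8, p6, p14) → 65.7379
  f2: (p4, p0, p15) → 56.9236
  f3: (p4, p1, p0) → 5.8826
  f4: (p11, p8, p15) → 113.5091
  f5: (p11, p4, p15) → 76.8268
  f6: (p11, p4, p1) → 18.6751
  f7: (p11, p8, p14) → 55.1356
  f8: (p11, p1, p14) → 21.9677
  f9: (p7, p1, p0) → 69.3265
  f10: (p9, p8, p6) → 51.3492
  f11: (p9, p2, p6) → 4.3839
  f12: (p10, p1, p14) → 33.0734
  f13: (p10, p7, p1) → 83.7467
  f14: (p10, p6, p14) → 8.3183
  f15: (p10, p2, p6) → 12.5304
  f16: (p10, p7, p2) → 46.3052
  f17: (p5, p7, p2) → 40.5245
  f18: (p5, p0, p15) → 15.2677
  f19: (p5, p7, p0) → 36.4786
  f20: (p3, p5, p15) → 43.1332
  f21: (p3, p5, p2) → 46.1959
  f22: (p3, p8, p15) → 45.8334
  f23: (p3, p9, p8) → 37.5900
  f24: (p3, p9, p2) → 5.3001
Σ area = 994.016

Euler characteristic 14−36+24 = 2 ✓

facets=24 area=994.016


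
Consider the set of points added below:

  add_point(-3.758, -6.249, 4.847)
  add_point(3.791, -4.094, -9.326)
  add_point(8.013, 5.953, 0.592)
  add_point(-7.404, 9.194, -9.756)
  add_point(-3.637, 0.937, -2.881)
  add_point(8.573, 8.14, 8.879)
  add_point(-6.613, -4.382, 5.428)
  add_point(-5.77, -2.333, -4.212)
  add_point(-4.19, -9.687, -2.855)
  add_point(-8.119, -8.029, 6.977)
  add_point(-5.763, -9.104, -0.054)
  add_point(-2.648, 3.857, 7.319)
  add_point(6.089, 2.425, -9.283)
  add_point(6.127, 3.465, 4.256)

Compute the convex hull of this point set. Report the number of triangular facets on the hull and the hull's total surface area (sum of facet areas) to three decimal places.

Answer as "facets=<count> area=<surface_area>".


Extreme-point indices: [0, 1, 2, 3, 5, 8, 9, 10, 11, 12, 13] — 11 of 14 on the boundary.

Facet areas (half cross-product norm):
  f1: (p11, p5, p9) → 55.6790
  f2: (p11, p3, p9) → 120.1137
  f3: (p11, p3, p5) → 108.3957
  f4: (p0, p5, p9) → 35.4197
  f5: (p0, p8, p9) → 21.4216
  f6: (p10, p3, p9) → 74.5597
  f7: (p10, p8, p9) → 2.3012
  f8: (p10, p8, p3) → 33.1935
  f9: (p2, p3, p5) → 68.1677
  f10: (p2, p12, p3) → 80.4390
  f11: (p1, p8, p3) → 101.4776
  f12: (p1, p12, p3) → 51.7861
  f13: (p1, p2, p12) → 34.1157
  f14: (p1, p2, p5) → 34.1690
  f15: (p13, p0, p5) → 35.3523
  f16: (p13, p1, p5) → 18.5417
  f17: (p13, p0, p8) → 56.1883
  f18: (p13, p1, p8) → 90.9453
Σ area = 1022.267

Euler characteristic 11−27+18 = 2 ✓

facets=18 area=1022.267


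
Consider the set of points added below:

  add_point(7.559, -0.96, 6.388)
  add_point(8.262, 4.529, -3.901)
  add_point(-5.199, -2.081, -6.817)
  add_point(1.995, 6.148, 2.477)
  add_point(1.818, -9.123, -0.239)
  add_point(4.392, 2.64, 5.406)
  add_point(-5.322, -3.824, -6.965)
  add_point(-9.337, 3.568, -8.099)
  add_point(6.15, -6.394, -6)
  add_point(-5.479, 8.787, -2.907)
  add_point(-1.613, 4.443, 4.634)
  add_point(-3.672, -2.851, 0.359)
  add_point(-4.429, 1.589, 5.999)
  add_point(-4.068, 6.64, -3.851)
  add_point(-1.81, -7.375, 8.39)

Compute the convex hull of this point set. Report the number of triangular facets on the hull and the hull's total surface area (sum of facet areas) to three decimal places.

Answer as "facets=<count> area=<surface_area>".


Hull vertices (12/15): indices [0, 1, 3, 4, 5, 6, 7, 8, 9, 10, 12, 14].

Facet areas (half cross-product norm):
  f1: (p8, p1, p7) → 98.5996
  f2: (p9, p1, p7) → 58.5384
  f3: (p0, p8, p1) → 63.0616
  f4: (p0, p14, p4) → 51.1134
  f5: (p0, p8, p4) → 45.9470
  f6: (p6, p8, p7) → 37.5795
  f7: (p6, p8, p4) → 41.4949
  f8: (p6, p14, p7) → 62.1446
  f9: (p6, p14, p4) → 51.8361
  f10: (p12, p9, p10) → 19.2831
  f11: (p12, p0, p14) → 52.2699
  f12: (p12, p14, p7) → 65.0726
  f13: (p12, p9, p7) → 47.3615
  f14: (p3, p9, p1) → 42.7203
  f15: (p3, p9, p10) → 21.0444
  f16: (p5, p12, p10) → 12.2592
  f17: (p5, p12, p0) → 18.3249
  f18: (p5, p3, p10) → 11.5614
  f19: (p5, p0, p1) → 25.0279
  f20: (p5, p3, p1) → 23.4252
Σ area = 848.665

Euler characteristic 12−30+20 = 2 ✓

facets=20 area=848.665


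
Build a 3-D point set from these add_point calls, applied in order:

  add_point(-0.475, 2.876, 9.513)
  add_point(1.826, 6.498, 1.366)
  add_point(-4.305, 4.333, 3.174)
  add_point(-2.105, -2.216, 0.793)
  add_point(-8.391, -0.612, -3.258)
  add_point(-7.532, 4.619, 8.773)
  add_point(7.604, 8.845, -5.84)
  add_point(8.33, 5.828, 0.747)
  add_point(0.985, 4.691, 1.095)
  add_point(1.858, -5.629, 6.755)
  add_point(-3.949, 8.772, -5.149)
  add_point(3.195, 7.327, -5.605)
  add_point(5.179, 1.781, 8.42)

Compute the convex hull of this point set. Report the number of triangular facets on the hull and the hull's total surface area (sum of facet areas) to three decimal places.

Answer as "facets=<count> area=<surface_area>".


Hull vertices (10/13): indices [0, 3, 4, 5, 6, 7, 9, 10, 11, 12].

Per-facet area ½‖(b−a)×(c−a)‖:
  f1: (p6, p9, p7) → 39.5968
  f2: (p12, p9, p7) → 35.6608
  f3: (p12, p0, p7) → 24.7639
  f4: (p12, p0, p9) → 23.8891
  f5: (p3, p9, p4) → 13.2764
  f6: (p3, p6, p4) → 61.1866
  f7: (p3, p6, p9) → 61.0021
  f8: (p11, p10, p4) → 37.3400
  f9: (p11, p6, p4) → 9.5436
  f10: (p11, p6, p10) → 8.6248
  f11: (p5, p6, p10) → 82.7042
  f12: (p5, p0, p7) → 39.2297
  f13: (p5, p6, p7) → 60.8426
  f14: (p5, p10, p4) → 67.7129
  f15: (p5, p9, p4) → 85.4720
  f16: (p5, p0, p9) → 30.4262
Σ area = 681.272

Euler: V−E+F = 10−24+16 = 2.

facets=16 area=681.272


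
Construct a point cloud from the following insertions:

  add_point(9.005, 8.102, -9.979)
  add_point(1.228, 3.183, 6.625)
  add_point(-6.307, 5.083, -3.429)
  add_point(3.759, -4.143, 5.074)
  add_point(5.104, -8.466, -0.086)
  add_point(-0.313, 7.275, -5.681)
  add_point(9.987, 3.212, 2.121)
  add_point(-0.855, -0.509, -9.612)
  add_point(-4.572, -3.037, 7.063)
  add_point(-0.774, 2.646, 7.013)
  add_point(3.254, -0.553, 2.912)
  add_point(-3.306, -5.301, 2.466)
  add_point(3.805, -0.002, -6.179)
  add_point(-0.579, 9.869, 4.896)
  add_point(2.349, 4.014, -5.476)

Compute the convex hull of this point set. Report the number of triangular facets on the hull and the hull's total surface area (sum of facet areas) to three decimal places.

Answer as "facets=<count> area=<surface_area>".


facets=20 area=845.026

Extreme-point indices: [0, 1, 2, 3, 4, 5, 6, 7, 8, 9, 11, 13] — 12 of 15 on the boundary.

Per-facet area ½‖(b−a)×(c−a)‖:
  f1: (p0, p4, p6) → 83.0994
  f2: (p7, p0, p4) → 89.9109
  f3: (p7, p5, p2) → 29.0055
  f4: (p7, p5, p0) → 44.8919
  f5: (p13, p8, p2) → 68.8641
  f6: (p13, p5, p2) → 35.5195
  f7: (p13, p0, p6) → 83.5834
  f8: (p13, p5, p0) → 51.1862
  f9: (p3, p4, p6) → 34.3546
  f10: (p3, p8, p4) → 26.5783
  f11: (p11, p8, p4) → 19.7372
  f12: (p11, p7, p4) → 59.0371
  f13: (p11, p8, p2) → 32.4932
  f14: (p11, p7, p2) → 58.3060
  f15: (p1, p13, p6) → 34.9344
  f16: (p1, p3, p6) → 36.1369
  f17: (p9, p3, p8) → 26.6314
  f18: (p9, p1, p3) → 8.2892
  f19: (p9, p13, p8) → 14.9471
  f20: (p9, p1, p13) → 7.5198
Σ area = 845.026

Euler characteristic 12−30+20 = 2 ✓


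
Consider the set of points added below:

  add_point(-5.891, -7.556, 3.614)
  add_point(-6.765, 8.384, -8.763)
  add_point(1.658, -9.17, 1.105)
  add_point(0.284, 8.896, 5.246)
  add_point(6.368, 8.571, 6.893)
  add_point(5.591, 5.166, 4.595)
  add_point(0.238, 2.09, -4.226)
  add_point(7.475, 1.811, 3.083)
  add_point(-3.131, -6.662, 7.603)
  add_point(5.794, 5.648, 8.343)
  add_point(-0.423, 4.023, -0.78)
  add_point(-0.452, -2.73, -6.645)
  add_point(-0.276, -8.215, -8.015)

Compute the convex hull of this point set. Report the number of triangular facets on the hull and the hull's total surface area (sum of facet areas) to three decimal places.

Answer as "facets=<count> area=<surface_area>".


Points on the hull: [0, 1, 2, 3, 4, 6, 7, 8, 9, 11, 12] (11 of 13).

Triangle areas on the boundary:
  f1: (p0, p3, p1) → 133.3096
  f2: (p12, p2, p7) → 58.2071
  f3: (p12, p0, p1) → 113.6935
  f4: (p12, p0, p2) → 37.8855
  f5: (p4, p7, p1) → 76.6610
  f6: (p4, p3, p1) → 37.0081
  f7: (p11, p12, p1) → 21.6179
  f8: (p11, p12, p7) → 32.9415
  f9: (p8, p0, p3) → 39.0949
  f10: (p8, p0, p2) → 19.4610
  f11: (p6, p7, p1) → 32.5528
  f12: (p6, p11, p1) → 27.4684
  f13: (p6, p11, p7) → 25.8587
  f14: (p9, p4, p3) → 10.4545
  f15: (p9, p8, p3) → 53.7846
  f16: (p9, p4, p7) → 11.0612
  f17: (p9, p2, p7) → 36.5059
  f18: (p9, p8, p2) → 64.2410
Σ area = 831.807

Check V−E+F: 11 − 27 + 18 = 2.

facets=18 area=831.807


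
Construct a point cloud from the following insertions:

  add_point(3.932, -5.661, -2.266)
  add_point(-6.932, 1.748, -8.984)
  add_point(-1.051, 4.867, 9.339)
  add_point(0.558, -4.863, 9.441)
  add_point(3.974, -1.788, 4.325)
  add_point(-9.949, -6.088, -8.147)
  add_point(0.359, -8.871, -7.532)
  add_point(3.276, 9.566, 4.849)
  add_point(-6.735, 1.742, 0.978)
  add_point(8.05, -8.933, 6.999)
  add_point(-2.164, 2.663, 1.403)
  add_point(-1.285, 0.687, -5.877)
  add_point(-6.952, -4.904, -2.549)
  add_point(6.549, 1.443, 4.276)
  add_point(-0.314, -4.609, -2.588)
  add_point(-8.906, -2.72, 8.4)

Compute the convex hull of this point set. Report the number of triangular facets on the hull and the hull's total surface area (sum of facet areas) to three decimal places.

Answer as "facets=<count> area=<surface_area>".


facets=20 area=978.856

12 of the 16 inputs are extreme points: [0, 1, 2, 3, 5, 6, 7, 8, 9, 11, 13, 15].

Area of each hull facet:
  f1: (p6, p9, p5) → 76.0010
  f2: (p15, p9, p5) → 152.6490
  f3: (p15, p3, p9) → 19.6832
  f4: (p1, p6, p5) → 44.9092
  f5: (p1, p15, p5) → 70.9497
  f6: (p13, p7, p9) → 18.4184
  f7: (p2, p15, p3) → 44.5959
  f8: (p2, p7, p9) → 64.7484
  f9: (p2, p3, p9) → 35.3858
  f10: (p11, p1, p7) → 40.9084
  f11: (p11, p1, p6) → 31.3294
  f12: (p11, p13, p7) → 55.9549
  f13: (p8, p1, p15) → 25.0290
  f14: (p8, p2, p15) → 43.7212
  f15: (p8, p1, p7) → 62.9994
  f16: (p8, p2, p7) → 41.3028
  f17: (p0, p11, p6) → 30.7963
  f18: (p0, p11, p13) → 44.7306
  f19: (p0, p6, p9) → 27.1898
  f20: (p0, p13, p9) → 47.5537
Σ area = 978.856

Check V−E+F: 12 − 30 + 20 = 2.


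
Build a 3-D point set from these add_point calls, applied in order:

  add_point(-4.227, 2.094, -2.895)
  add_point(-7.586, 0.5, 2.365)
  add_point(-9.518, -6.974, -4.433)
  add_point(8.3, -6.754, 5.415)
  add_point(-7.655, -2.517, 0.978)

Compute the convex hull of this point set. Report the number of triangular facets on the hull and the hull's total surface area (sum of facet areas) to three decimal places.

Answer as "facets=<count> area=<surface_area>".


facets=6 area=273.719

Extreme-point indices: [0, 1, 2, 3, 4] — 5 of 5 on the boundary.

Triangle areas on the boundary:
  f1: (p0, p3, p2) → 92.5417
  f2: (p1, p0, p2) → 31.9721
  f3: (p1, p0, p3) → 55.6257
  f4: (p4, p3, p2) → 59.4971
  f5: (p4, p1, p2) → 5.8309
  f6: (p4, p1, p3) → 28.2518
Σ area = 273.719

Check V−E+F: 5 − 9 + 6 = 2.


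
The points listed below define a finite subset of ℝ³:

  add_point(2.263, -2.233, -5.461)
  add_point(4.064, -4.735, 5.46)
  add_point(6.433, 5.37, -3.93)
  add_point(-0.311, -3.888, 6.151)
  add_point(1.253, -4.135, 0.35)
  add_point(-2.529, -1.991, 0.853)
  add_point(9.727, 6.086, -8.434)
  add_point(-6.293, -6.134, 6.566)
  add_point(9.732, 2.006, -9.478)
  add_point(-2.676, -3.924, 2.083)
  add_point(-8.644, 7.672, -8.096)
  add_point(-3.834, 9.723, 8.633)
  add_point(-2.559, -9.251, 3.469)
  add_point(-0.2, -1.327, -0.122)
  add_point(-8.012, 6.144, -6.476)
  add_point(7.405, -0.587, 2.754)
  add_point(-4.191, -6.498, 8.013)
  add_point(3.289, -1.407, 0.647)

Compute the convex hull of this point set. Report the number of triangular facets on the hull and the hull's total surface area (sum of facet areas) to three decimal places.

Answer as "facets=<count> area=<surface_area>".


facets=16 area=978.368

Hull vertices (10/18): indices [0, 1, 6, 7, 8, 10, 11, 12, 15, 16].

Triangle areas on the boundary:
  f1: (p0, p8, p10) → 69.4663
  f2: (p0, p12, p10) → 90.0969
  f3: (p0, p12, p8) → 28.9649
  f4: (p6, p8, p10) → 38.6805
  f5: (p6, p11, p10) → 156.6630
  f6: (p6, p15, p8) → 26.7591
  f7: (p6, p15, p11) → 107.5263
  f8: (p7, p12, p10) → 58.3700
  f9: (p7, p11, p10) → 136.1842
  f10: (p16, p7, p12) → 7.0828
  f11: (p16, p7, p11) → 20.8185
  f12: (p1, p16, p12) → 22.3246
  f13: (p1, p12, p8) → 69.0162
  f14: (p1, p15, p8) → 27.8732
  f15: (p1, p15, p11) → 48.5316
  f16: (p1, p16, p11) → 70.0094
Σ area = 978.368

Euler: V−E+F = 10−24+16 = 2.


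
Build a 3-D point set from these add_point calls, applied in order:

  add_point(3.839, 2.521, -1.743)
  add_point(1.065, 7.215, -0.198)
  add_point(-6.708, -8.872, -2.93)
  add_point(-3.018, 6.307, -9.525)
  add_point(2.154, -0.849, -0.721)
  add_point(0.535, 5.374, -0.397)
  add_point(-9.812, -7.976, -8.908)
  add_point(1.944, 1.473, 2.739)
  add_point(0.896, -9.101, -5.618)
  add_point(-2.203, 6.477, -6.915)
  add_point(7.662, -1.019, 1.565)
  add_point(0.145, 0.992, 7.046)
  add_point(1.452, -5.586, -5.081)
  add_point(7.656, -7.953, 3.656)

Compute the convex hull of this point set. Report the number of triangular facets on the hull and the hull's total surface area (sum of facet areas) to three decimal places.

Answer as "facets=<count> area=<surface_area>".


Points on the hull: [0, 1, 2, 3, 6, 8, 9, 10, 11, 12, 13] (11 of 14).

Facet areas (half cross-product norm):
  f1: (p1, p11, p10) → 42.3541
  f2: (p8, p3, p6) → 84.8083
  f3: (p9, p3, p6) → 21.4476
  f4: (p9, p11, p6) → 123.7780
  f5: (p9, p1, p3) → 1.5773
  f6: (p9, p1, p11) → 29.5820
  f7: (p0, p3, p10) → 9.6400
  f8: (p0, p1, p10) → 13.5498
  f9: (p0, p1, p3) → 28.7304
  f10: (p12, p3, p10) → 68.4819
  f11: (p12, p8, p10) → 14.2245
  f12: (p12, p8, p3) → 15.6741
  f13: (p2, p11, p6) → 38.9306
  f14: (p2, p8, p6) → 27.1384
  f15: (p13, p11, p10) → 34.4448
  f16: (p13, p8, p10) → 41.3752
  f17: (p13, p2, p11) → 88.1461
  f18: (p13, p2, p8) → 44.6445
Σ area = 728.528

Check V−E+F: 11 − 27 + 18 = 2.

facets=18 area=728.528


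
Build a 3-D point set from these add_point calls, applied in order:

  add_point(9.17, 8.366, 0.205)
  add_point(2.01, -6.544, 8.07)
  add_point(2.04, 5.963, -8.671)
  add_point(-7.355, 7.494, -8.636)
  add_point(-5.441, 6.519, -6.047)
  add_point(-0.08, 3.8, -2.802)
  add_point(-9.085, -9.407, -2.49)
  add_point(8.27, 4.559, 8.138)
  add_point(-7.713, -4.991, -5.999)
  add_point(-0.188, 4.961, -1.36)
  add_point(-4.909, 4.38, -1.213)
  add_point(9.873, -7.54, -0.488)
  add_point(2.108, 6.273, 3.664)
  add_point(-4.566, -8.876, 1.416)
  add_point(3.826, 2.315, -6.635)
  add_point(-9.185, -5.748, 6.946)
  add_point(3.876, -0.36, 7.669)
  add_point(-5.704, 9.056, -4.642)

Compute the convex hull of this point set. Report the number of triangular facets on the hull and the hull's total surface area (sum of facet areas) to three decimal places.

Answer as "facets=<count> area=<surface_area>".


Hull vertices (13/18): indices [0, 1, 2, 3, 6, 7, 8, 11, 12, 13, 14, 15, 17].

Area of each hull facet:
  f1: (p1, p7, p15) → 65.0193
  f2: (p1, p7, p11) → 71.9250
  f3: (p12, p17, p15) → 97.7287
  f4: (p12, p7, p15) → 63.3512
  f5: (p0, p7, p11) → 65.0154
  f6: (p0, p12, p17) → 46.6297
  f7: (p0, p12, p7) → 29.3100
  f8: (p2, p0, p11) → 90.6058
  f9: (p2, p0, p17) → 53.5448
  f10: (p13, p6, p11) → 32.6605
  f11: (p13, p1, p11) → 56.1037
  f12: (p13, p6, p15) → 23.5216
  f13: (p13, p1, p15) → 37.2404
  f14: (p14, p2, p11) → 2.6087
  f15: (p3, p2, p17) → 20.8867
  f16: (p3, p17, p15) → 43.0597
  f17: (p3, p6, p15) → 91.4095
  f18: (p8, p3, p6) → 17.9019
  f19: (p8, p3, p2) → 60.2506
  f20: (p8, p14, p2) → 30.8422
  f21: (p8, p6, p11) → 53.9021
  f22: (p8, p14, p11) → 89.4649
Σ area = 1142.982

Check V−E+F: 13 − 33 + 22 = 2.

facets=22 area=1142.982


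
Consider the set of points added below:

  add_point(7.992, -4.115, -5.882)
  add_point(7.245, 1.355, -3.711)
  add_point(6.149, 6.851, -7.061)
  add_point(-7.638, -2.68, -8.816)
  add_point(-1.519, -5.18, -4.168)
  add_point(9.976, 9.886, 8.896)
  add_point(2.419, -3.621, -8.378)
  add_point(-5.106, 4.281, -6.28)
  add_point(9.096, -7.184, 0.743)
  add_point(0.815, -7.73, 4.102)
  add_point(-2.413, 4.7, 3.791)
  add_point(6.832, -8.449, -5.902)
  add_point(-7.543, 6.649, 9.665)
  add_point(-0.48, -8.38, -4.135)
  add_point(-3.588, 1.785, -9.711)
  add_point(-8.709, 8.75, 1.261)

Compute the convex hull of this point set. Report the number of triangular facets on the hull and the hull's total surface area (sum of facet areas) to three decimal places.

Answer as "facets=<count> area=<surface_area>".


facets=22 area=1216.050

13 of the 16 inputs are extreme points: [0, 2, 3, 5, 6, 7, 8, 9, 11, 12, 13, 14, 15].

Area of each hull facet:
  f1: (p12, p5, p15) → 77.8509
  f2: (p2, p5, p15) → 137.0169
  f3: (p0, p2, p5) → 93.2289
  f4: (p9, p12, p5) → 147.4367
  f5: (p9, p13, p11) → 31.3536
  f6: (p3, p13, p11) → 31.6289
  f7: (p3, p12, p15) → 59.7830
  f8: (p3, p9, p12) → 137.8815
  f9: (p3, p9, p13) → 36.8864
  f10: (p8, p9, p5) → 84.6023
  f11: (p8, p9, p11) → 31.8990
  f12: (p8, p0, p5) → 69.9084
  f13: (p8, p0, p11) → 15.4621
  f14: (p6, p3, p11) → 24.9959
  f15: (p6, p0, p11) → 13.5682
  f16: (p6, p0, p2) → 32.9618
  f17: (p7, p2, p15) → 51.9714
  f18: (p7, p3, p15) → 30.8859
  f19: (p14, p6, p2) → 42.8764
  f20: (p14, p6, p3) → 24.9527
  f21: (p14, p7, p2) → 25.2020
  f22: (p14, p7, p3) → 13.6972
Σ area = 1216.050

Euler characteristic 13−33+22 = 2 ✓


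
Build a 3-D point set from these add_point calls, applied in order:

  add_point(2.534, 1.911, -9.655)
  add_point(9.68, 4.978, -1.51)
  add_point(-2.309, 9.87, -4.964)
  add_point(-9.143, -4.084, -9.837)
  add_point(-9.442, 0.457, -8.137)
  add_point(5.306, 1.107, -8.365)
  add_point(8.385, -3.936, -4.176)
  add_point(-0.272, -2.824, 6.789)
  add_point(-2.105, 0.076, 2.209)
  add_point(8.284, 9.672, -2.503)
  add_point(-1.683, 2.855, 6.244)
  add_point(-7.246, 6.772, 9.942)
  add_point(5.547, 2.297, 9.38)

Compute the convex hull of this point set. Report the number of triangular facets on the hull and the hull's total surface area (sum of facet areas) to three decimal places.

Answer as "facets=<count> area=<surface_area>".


11 of the 13 inputs are extreme points: [0, 1, 2, 3, 4, 5, 6, 7, 9, 11, 12].

Per-facet area ½‖(b−a)×(c−a)‖:
  f1: (p11, p2, p4) → 97.4905
  f2: (p0, p2, p4) → 57.4864
  f3: (p12, p7, p11) → 49.4574
  f4: (p9, p0, p2) → 52.8301
  f5: (p9, p11, p2) → 86.7189
  f6: (p9, p12, p1) → 28.5319
  f7: (p9, p12, p11) → 96.5571
  f8: (p3, p0, p4) → 29.5335
  f9: (p3, p11, p4) → 36.4575
  f10: (p3, p7, p11) → 115.9038
  f11: (p6, p12, p1) → 56.1396
  f12: (p6, p12, p7) → 56.6906
  f13: (p6, p3, p7) → 121.0698
  f14: (p5, p9, p1) → 22.3467
  f15: (p5, p6, p1) → 30.5832
  f16: (p5, p9, p0) → 16.4735
  f17: (p5, p3, p0) → 15.4142
  f18: (p5, p6, p3) → 54.4986
Σ area = 1024.183

Euler characteristic 11−27+18 = 2 ✓

facets=18 area=1024.183


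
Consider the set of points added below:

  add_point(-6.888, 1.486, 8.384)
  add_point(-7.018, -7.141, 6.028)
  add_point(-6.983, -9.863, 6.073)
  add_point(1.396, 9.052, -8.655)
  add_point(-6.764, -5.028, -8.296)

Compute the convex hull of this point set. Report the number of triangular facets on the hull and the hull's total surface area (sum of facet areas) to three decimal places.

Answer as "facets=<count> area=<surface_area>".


facets=6 area=459.935

Extreme-point indices: [0, 1, 2, 3, 4] — 5 of 5 on the boundary.

Triangle areas on the boundary:
  f1: (p2, p0, p1) → 3.4166
  f2: (p2, p0, p3) → 115.7557
  f3: (p4, p0, p1) → 64.2946
  f4: (p4, p0, p3) → 139.4525
  f5: (p4, p2, p1) → 19.4529
  f6: (p4, p2, p3) → 117.5632
Σ area = 459.935

Euler characteristic 5−9+6 = 2 ✓


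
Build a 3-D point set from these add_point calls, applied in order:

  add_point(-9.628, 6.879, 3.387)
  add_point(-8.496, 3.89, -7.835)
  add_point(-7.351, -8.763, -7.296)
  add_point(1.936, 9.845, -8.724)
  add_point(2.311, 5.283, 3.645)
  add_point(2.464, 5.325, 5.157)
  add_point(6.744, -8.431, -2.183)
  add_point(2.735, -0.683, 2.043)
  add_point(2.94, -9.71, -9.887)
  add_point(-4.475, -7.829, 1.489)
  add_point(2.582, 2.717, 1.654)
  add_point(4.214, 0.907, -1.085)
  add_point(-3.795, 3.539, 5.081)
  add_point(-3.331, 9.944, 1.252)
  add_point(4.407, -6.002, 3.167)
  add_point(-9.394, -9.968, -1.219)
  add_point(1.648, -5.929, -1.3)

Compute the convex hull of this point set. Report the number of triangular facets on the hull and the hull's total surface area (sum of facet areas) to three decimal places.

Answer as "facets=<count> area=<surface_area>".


facets=22 area=1054.487

13 of the 17 inputs are extreme points: [0, 1, 2, 3, 5, 6, 8, 9, 11, 12, 13, 14, 15].

Area of each hull facet:
  f1: (p8, p15, p6) → 64.7540
  f2: (p3, p8, p6) → 83.8510
  f3: (p14, p15, p6) → 47.4686
  f4: (p1, p15, p0) → 88.1344
  f5: (p1, p3, p0) → 70.2432
  f6: (p1, p3, p8) → 105.8389
  f7: (p9, p14, p15) → 9.3764
  f8: (p13, p3, p0) → 31.1804
  f9: (p5, p14, p6) → 30.0664
  f10: (p5, p13, p3) → 47.0812
  f11: (p5, p13, p0) → 29.8552
  f12: (p2, p8, p15) → 29.8383
  f13: (p2, p1, p15) → 40.6798
  f14: (p2, p1, p8) → 66.8112
  f15: (p11, p3, p6) → 42.0211
  f16: (p11, p5, p6) → 27.7244
  f17: (p11, p5, p3) → 46.9298
  f18: (p12, p5, p0) → 16.5460
  f19: (p12, p15, p0) → 55.1729
  f20: (p12, p9, p15) → 30.6210
  f21: (p12, p9, p14) → 52.5563
  f22: (p12, p5, p14) → 37.7372
Σ area = 1054.487

Euler: V−E+F = 13−33+22 = 2.


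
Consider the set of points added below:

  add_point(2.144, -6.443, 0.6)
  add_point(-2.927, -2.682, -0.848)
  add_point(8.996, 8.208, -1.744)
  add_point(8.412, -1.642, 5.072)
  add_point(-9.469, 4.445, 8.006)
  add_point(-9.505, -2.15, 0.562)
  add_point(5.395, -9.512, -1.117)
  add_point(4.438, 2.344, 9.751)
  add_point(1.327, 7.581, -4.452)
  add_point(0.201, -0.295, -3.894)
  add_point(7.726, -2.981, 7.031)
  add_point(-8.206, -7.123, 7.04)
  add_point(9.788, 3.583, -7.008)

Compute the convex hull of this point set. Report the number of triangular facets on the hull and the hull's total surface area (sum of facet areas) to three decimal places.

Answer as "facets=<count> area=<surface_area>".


Points on the hull: [2, 3, 4, 5, 6, 7, 8, 9, 10, 11, 12] (11 of 13).

Triangle areas on the boundary:
  f1: (p11, p6, p5) → 65.2832
  f2: (p9, p6, p5) → 58.3521
  f3: (p9, p6, p12) → 59.0056
  f4: (p8, p9, p5) → 40.8933
  f5: (p8, p9, p12) → 37.2976
  f6: (p3, p6, p12) → 67.5989
  f7: (p4, p8, p5) → 75.3583
  f8: (p4, p11, p5) → 40.3864
  f9: (p4, p11, p7) → 80.2691
  f10: (p2, p8, p12) → 28.2227
  f11: (p2, p3, p12) → 42.0327
  f12: (p2, p3, p7) → 43.8166
  f13: (p2, p4, p7) → 95.7335
  f14: (p2, p4, p8) → 63.5088
  f15: (p10, p11, p7) → 54.0766
  f16: (p10, p3, p7) → 8.4246
  f17: (p10, p11, p6) → 82.0226
  f18: (p10, p3, p6) → 12.9121
Σ area = 955.195

Euler characteristic 11−27+18 = 2 ✓

facets=18 area=955.195


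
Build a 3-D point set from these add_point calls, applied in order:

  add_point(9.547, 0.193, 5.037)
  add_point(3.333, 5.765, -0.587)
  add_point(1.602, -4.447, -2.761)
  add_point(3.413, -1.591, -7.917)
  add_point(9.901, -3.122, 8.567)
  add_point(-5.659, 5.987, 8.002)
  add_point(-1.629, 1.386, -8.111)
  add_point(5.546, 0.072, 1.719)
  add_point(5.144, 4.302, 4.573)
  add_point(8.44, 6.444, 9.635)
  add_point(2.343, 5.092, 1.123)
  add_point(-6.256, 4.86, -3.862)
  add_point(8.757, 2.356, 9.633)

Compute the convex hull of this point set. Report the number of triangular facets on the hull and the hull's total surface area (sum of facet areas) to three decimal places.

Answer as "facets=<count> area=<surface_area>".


facets=16 area=666.128

Hull vertices (10/13): indices [0, 1, 2, 3, 4, 5, 6, 9, 11, 12].

Facet areas (half cross-product norm):
  f1: (p1, p6, p11) → 33.8653
  f2: (p1, p5, p11) → 56.2500
  f3: (p1, p5, p9) → 68.0099
  f4: (p12, p9, p4) → 2.6293
  f5: (p12, p5, p4) → 38.9183
  f6: (p12, p5, p9) → 29.0842
  f7: (p2, p5, p4) → 111.2400
  f8: (p2, p6, p11) → 30.0435
  f9: (p2, p5, p11) → 72.8778
  f10: (p3, p1, p6) → 28.5723
  f11: (p3, p2, p4) → 38.7192
  f12: (p3, p2, p6) → 18.0611
  f13: (p0, p9, p4) → 18.8725
  f14: (p0, p3, p4) → 28.0866
  f15: (p0, p1, p9) → 38.6402
  f16: (p0, p3, p1) → 52.2582
Σ area = 666.128

Check V−E+F: 10 − 24 + 16 = 2.
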